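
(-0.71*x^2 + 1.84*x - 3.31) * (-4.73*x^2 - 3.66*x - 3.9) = 3.3583*x^4 - 6.1046*x^3 + 11.6909*x^2 + 4.9386*x + 12.909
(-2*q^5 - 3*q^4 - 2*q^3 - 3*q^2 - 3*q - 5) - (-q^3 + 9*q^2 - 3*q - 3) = -2*q^5 - 3*q^4 - q^3 - 12*q^2 - 2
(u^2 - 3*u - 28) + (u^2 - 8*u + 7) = 2*u^2 - 11*u - 21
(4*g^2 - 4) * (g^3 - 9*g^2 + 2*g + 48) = 4*g^5 - 36*g^4 + 4*g^3 + 228*g^2 - 8*g - 192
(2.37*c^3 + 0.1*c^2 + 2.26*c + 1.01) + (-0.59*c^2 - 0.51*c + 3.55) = 2.37*c^3 - 0.49*c^2 + 1.75*c + 4.56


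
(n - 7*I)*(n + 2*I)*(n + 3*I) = n^3 - 2*I*n^2 + 29*n + 42*I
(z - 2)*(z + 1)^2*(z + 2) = z^4 + 2*z^3 - 3*z^2 - 8*z - 4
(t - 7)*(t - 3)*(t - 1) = t^3 - 11*t^2 + 31*t - 21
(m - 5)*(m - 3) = m^2 - 8*m + 15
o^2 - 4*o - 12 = (o - 6)*(o + 2)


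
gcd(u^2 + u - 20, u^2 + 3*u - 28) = u - 4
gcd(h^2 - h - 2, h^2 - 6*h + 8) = h - 2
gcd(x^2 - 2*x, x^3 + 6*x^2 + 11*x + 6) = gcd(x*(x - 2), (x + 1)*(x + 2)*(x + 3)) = 1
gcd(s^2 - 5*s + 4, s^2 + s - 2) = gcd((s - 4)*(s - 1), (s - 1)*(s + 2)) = s - 1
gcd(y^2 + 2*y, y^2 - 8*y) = y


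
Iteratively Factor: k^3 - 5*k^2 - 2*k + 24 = (k - 4)*(k^2 - k - 6) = (k - 4)*(k - 3)*(k + 2)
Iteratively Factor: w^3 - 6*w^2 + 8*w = (w - 4)*(w^2 - 2*w) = (w - 4)*(w - 2)*(w)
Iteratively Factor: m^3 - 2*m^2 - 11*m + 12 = (m - 1)*(m^2 - m - 12) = (m - 4)*(m - 1)*(m + 3)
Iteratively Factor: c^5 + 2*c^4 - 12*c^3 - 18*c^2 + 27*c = (c + 3)*(c^4 - c^3 - 9*c^2 + 9*c) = (c + 3)^2*(c^3 - 4*c^2 + 3*c) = c*(c + 3)^2*(c^2 - 4*c + 3) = c*(c - 3)*(c + 3)^2*(c - 1)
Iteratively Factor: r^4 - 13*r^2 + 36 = (r - 3)*(r^3 + 3*r^2 - 4*r - 12) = (r - 3)*(r + 2)*(r^2 + r - 6) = (r - 3)*(r + 2)*(r + 3)*(r - 2)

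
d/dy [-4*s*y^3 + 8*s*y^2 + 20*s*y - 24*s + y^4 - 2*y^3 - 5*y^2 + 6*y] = -12*s*y^2 + 16*s*y + 20*s + 4*y^3 - 6*y^2 - 10*y + 6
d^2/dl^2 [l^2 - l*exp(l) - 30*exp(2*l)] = -l*exp(l) - 120*exp(2*l) - 2*exp(l) + 2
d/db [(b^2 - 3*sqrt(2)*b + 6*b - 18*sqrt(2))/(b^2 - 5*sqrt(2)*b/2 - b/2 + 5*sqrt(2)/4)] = 4*(-13*b^2 + sqrt(2)*b^2 + 77*sqrt(2)*b - 195 - 3*sqrt(2))/(8*b^4 - 40*sqrt(2)*b^3 - 8*b^3 + 40*sqrt(2)*b^2 + 102*b^2 - 100*b - 10*sqrt(2)*b + 25)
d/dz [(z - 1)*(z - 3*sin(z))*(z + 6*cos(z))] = (1 - z)*(z - 3*sin(z))*(6*sin(z) - 1) + (1 - z)*(z + 6*cos(z))*(3*cos(z) - 1) + (z - 3*sin(z))*(z + 6*cos(z))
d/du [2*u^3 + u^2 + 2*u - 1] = 6*u^2 + 2*u + 2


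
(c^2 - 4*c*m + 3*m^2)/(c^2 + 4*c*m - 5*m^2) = (c - 3*m)/(c + 5*m)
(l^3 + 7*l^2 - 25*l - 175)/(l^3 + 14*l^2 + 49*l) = (l^2 - 25)/(l*(l + 7))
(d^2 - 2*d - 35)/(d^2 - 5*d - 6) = (-d^2 + 2*d + 35)/(-d^2 + 5*d + 6)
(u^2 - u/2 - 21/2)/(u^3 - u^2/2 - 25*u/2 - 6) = (2*u - 7)/(2*u^2 - 7*u - 4)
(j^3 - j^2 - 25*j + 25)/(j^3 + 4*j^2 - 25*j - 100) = (j - 1)/(j + 4)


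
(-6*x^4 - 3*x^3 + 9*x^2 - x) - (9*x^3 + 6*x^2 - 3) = -6*x^4 - 12*x^3 + 3*x^2 - x + 3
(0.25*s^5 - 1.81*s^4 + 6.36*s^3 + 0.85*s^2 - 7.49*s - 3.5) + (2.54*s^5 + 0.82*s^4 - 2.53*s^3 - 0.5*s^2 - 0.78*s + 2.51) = 2.79*s^5 - 0.99*s^4 + 3.83*s^3 + 0.35*s^2 - 8.27*s - 0.99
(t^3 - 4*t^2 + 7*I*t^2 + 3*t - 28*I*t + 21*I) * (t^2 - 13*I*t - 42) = t^5 - 4*t^4 - 6*I*t^4 + 52*t^3 + 24*I*t^3 - 196*t^2 - 312*I*t^2 + 147*t + 1176*I*t - 882*I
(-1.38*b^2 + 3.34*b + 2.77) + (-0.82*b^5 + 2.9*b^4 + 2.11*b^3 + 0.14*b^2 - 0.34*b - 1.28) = -0.82*b^5 + 2.9*b^4 + 2.11*b^3 - 1.24*b^2 + 3.0*b + 1.49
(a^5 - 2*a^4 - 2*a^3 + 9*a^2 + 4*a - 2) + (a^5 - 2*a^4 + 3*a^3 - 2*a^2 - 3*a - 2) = 2*a^5 - 4*a^4 + a^3 + 7*a^2 + a - 4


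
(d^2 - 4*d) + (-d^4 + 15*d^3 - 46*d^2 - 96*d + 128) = -d^4 + 15*d^3 - 45*d^2 - 100*d + 128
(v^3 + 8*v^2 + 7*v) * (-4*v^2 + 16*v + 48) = -4*v^5 - 16*v^4 + 148*v^3 + 496*v^2 + 336*v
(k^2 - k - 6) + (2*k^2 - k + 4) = 3*k^2 - 2*k - 2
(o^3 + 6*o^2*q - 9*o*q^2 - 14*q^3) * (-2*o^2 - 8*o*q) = -2*o^5 - 20*o^4*q - 30*o^3*q^2 + 100*o^2*q^3 + 112*o*q^4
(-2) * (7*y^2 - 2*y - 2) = -14*y^2 + 4*y + 4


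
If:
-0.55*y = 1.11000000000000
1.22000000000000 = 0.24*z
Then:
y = -2.02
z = 5.08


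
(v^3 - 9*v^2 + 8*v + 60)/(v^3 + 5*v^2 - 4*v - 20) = (v^2 - 11*v + 30)/(v^2 + 3*v - 10)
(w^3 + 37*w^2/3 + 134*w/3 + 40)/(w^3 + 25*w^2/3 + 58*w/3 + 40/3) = (w + 6)/(w + 2)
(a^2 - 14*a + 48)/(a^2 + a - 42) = (a - 8)/(a + 7)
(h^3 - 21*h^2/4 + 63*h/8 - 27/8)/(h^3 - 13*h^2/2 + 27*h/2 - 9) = (h - 3/4)/(h - 2)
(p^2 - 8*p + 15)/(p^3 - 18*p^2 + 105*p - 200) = (p - 3)/(p^2 - 13*p + 40)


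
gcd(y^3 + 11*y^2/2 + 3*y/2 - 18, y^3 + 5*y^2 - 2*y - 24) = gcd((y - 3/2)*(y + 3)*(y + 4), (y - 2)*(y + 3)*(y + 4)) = y^2 + 7*y + 12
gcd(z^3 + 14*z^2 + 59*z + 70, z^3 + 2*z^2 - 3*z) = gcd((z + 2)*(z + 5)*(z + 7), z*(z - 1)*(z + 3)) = 1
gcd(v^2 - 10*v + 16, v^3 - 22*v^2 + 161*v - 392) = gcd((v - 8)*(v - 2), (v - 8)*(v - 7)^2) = v - 8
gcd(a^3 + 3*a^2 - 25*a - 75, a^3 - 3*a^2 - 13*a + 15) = a^2 - 2*a - 15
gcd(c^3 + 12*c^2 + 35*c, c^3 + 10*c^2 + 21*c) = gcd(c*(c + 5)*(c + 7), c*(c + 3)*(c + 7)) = c^2 + 7*c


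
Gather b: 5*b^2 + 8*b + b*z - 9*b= 5*b^2 + b*(z - 1)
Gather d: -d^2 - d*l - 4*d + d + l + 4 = -d^2 + d*(-l - 3) + l + 4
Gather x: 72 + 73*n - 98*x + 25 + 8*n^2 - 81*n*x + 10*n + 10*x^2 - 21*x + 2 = 8*n^2 + 83*n + 10*x^2 + x*(-81*n - 119) + 99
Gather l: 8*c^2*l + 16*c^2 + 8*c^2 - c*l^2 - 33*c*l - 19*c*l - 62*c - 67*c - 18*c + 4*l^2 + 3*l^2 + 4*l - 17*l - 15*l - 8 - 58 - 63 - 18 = 24*c^2 - 147*c + l^2*(7 - c) + l*(8*c^2 - 52*c - 28) - 147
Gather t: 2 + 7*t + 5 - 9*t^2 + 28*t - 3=-9*t^2 + 35*t + 4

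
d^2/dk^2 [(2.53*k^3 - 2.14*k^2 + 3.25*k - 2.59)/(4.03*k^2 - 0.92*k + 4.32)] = (-5.6843418860808e-14*k^4 + 5.88752999999997*k^3 - 89.175714*k^2 + 1.42413599999995*k + 31.755904)/(65.450827*k^6 - 44.824884*k^5 + 220.71504*k^4 - 96.87968*k^3 + 236.59776*k^2 - 51.508224*k + 80.621568)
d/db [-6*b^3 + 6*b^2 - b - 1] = -18*b^2 + 12*b - 1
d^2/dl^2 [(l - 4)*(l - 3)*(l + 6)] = 6*l - 2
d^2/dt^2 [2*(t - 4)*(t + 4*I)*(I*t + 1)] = 12*I*t - 12 - 16*I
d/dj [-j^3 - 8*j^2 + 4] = j*(-3*j - 16)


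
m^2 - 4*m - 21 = (m - 7)*(m + 3)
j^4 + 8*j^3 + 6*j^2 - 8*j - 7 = (j - 1)*(j + 1)^2*(j + 7)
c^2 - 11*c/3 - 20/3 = (c - 5)*(c + 4/3)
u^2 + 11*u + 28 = (u + 4)*(u + 7)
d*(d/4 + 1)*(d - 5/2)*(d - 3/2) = d^4/4 - 49*d^2/16 + 15*d/4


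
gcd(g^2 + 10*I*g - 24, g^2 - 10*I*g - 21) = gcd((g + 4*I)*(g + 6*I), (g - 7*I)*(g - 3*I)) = 1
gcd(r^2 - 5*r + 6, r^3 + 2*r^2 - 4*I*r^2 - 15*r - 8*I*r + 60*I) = r - 3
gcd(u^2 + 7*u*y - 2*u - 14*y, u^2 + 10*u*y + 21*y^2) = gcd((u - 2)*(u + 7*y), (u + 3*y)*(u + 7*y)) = u + 7*y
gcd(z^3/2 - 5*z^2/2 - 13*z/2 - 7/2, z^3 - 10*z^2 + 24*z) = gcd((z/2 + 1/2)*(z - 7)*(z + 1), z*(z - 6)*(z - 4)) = 1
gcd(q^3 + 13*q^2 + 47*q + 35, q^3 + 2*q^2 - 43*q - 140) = q + 5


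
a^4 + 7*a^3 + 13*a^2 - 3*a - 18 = (a - 1)*(a + 2)*(a + 3)^2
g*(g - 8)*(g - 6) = g^3 - 14*g^2 + 48*g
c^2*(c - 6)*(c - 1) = c^4 - 7*c^3 + 6*c^2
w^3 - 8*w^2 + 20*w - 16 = (w - 4)*(w - 2)^2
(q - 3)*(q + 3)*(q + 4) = q^3 + 4*q^2 - 9*q - 36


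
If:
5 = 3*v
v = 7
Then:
No Solution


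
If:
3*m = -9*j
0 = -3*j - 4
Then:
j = -4/3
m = 4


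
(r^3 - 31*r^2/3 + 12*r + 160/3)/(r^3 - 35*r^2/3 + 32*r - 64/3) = (3*r^2 - 7*r - 20)/(3*r^2 - 11*r + 8)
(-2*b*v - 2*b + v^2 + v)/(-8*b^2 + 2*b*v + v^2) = (v + 1)/(4*b + v)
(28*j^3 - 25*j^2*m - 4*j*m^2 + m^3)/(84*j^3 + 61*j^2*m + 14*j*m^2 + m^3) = (7*j^2 - 8*j*m + m^2)/(21*j^2 + 10*j*m + m^2)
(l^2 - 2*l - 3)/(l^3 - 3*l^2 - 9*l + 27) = (l + 1)/(l^2 - 9)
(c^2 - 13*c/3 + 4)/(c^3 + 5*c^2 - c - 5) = (c^2 - 13*c/3 + 4)/(c^3 + 5*c^2 - c - 5)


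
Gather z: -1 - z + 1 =-z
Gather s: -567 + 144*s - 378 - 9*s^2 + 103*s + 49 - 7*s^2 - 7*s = -16*s^2 + 240*s - 896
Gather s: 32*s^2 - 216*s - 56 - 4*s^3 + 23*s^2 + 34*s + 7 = -4*s^3 + 55*s^2 - 182*s - 49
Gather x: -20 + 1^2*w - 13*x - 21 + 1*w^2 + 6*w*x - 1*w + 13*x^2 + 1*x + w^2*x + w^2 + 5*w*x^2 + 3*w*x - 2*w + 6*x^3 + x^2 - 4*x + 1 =2*w^2 - 2*w + 6*x^3 + x^2*(5*w + 14) + x*(w^2 + 9*w - 16) - 40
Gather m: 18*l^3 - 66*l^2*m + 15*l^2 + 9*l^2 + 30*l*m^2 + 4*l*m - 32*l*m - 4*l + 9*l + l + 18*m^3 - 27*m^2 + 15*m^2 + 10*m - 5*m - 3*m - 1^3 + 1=18*l^3 + 24*l^2 + 6*l + 18*m^3 + m^2*(30*l - 12) + m*(-66*l^2 - 28*l + 2)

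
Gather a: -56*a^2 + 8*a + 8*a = -56*a^2 + 16*a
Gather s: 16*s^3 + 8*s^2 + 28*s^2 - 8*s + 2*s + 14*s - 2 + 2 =16*s^3 + 36*s^2 + 8*s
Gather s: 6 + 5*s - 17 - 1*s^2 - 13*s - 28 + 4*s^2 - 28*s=3*s^2 - 36*s - 39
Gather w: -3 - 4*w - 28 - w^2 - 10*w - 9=-w^2 - 14*w - 40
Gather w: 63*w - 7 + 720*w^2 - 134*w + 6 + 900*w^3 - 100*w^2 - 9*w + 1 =900*w^3 + 620*w^2 - 80*w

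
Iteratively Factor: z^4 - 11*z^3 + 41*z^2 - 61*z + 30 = (z - 5)*(z^3 - 6*z^2 + 11*z - 6) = (z - 5)*(z - 1)*(z^2 - 5*z + 6) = (z - 5)*(z - 2)*(z - 1)*(z - 3)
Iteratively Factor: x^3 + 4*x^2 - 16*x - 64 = (x + 4)*(x^2 - 16) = (x - 4)*(x + 4)*(x + 4)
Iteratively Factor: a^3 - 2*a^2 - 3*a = (a + 1)*(a^2 - 3*a) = a*(a + 1)*(a - 3)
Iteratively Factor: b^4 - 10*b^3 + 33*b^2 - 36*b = (b - 4)*(b^3 - 6*b^2 + 9*b) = b*(b - 4)*(b^2 - 6*b + 9) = b*(b - 4)*(b - 3)*(b - 3)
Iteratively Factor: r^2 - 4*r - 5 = (r + 1)*(r - 5)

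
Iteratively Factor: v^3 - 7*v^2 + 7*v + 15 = (v - 3)*(v^2 - 4*v - 5) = (v - 3)*(v + 1)*(v - 5)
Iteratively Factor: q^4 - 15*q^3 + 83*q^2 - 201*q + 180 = (q - 3)*(q^3 - 12*q^2 + 47*q - 60) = (q - 3)^2*(q^2 - 9*q + 20) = (q - 4)*(q - 3)^2*(q - 5)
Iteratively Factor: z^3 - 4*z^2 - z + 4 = (z - 1)*(z^2 - 3*z - 4) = (z - 4)*(z - 1)*(z + 1)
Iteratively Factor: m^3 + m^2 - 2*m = (m)*(m^2 + m - 2) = m*(m + 2)*(m - 1)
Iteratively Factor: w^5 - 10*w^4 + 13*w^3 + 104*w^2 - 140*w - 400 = (w - 4)*(w^4 - 6*w^3 - 11*w^2 + 60*w + 100) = (w - 4)*(w + 2)*(w^3 - 8*w^2 + 5*w + 50) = (w - 5)*(w - 4)*(w + 2)*(w^2 - 3*w - 10) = (w - 5)*(w - 4)*(w + 2)^2*(w - 5)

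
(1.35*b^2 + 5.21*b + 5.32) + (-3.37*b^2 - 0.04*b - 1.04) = -2.02*b^2 + 5.17*b + 4.28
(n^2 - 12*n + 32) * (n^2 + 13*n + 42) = n^4 + n^3 - 82*n^2 - 88*n + 1344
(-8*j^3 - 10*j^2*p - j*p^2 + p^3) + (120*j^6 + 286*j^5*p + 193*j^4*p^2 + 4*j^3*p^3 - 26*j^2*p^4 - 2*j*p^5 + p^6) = 120*j^6 + 286*j^5*p + 193*j^4*p^2 + 4*j^3*p^3 - 8*j^3 - 26*j^2*p^4 - 10*j^2*p - 2*j*p^5 - j*p^2 + p^6 + p^3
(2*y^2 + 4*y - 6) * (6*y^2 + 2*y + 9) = 12*y^4 + 28*y^3 - 10*y^2 + 24*y - 54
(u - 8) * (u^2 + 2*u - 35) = u^3 - 6*u^2 - 51*u + 280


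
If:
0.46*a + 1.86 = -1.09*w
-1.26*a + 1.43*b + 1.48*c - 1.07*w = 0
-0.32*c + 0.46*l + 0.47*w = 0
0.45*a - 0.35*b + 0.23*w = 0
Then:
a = -2.3695652173913*w - 4.04347826086957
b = -2.38944099378882*w - 5.19875776397516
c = 1.01435705892228*w + 1.58070337418163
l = 1.09961973856114 - 0.31609943727146*w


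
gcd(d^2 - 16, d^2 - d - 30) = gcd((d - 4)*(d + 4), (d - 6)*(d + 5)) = 1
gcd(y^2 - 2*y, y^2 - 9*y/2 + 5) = y - 2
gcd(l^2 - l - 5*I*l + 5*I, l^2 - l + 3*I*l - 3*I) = l - 1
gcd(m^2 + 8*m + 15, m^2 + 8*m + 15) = m^2 + 8*m + 15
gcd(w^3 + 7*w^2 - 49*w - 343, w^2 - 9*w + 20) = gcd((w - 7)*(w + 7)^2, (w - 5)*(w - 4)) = 1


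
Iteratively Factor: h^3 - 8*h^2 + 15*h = (h)*(h^2 - 8*h + 15) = h*(h - 5)*(h - 3)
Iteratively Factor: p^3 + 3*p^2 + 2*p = (p + 1)*(p^2 + 2*p) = p*(p + 1)*(p + 2)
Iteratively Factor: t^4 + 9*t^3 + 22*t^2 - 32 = (t - 1)*(t^3 + 10*t^2 + 32*t + 32) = (t - 1)*(t + 2)*(t^2 + 8*t + 16) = (t - 1)*(t + 2)*(t + 4)*(t + 4)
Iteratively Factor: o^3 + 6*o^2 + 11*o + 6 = (o + 3)*(o^2 + 3*o + 2) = (o + 2)*(o + 3)*(o + 1)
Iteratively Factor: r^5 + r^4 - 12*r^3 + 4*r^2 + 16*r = (r - 2)*(r^4 + 3*r^3 - 6*r^2 - 8*r) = (r - 2)^2*(r^3 + 5*r^2 + 4*r) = r*(r - 2)^2*(r^2 + 5*r + 4) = r*(r - 2)^2*(r + 4)*(r + 1)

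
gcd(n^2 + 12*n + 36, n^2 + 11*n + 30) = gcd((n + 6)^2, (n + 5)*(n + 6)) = n + 6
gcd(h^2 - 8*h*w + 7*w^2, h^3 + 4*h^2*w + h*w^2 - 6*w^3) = -h + w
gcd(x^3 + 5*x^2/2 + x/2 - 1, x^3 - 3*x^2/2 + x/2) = x - 1/2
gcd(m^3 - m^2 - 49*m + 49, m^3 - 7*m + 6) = m - 1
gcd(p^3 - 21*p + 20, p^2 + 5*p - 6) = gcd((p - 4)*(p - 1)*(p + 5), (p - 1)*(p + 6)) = p - 1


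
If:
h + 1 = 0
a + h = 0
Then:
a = 1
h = -1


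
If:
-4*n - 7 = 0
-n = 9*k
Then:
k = 7/36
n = -7/4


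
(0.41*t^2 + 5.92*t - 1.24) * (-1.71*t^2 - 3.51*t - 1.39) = -0.7011*t^4 - 11.5623*t^3 - 19.2287*t^2 - 3.8764*t + 1.7236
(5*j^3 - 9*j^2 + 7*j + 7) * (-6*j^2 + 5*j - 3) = -30*j^5 + 79*j^4 - 102*j^3 + 20*j^2 + 14*j - 21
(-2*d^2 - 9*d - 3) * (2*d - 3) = -4*d^3 - 12*d^2 + 21*d + 9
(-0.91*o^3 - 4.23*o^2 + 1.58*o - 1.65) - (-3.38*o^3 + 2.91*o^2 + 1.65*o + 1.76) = 2.47*o^3 - 7.14*o^2 - 0.0699999999999998*o - 3.41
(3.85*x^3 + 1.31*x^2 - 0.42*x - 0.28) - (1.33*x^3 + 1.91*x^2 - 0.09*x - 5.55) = 2.52*x^3 - 0.6*x^2 - 0.33*x + 5.27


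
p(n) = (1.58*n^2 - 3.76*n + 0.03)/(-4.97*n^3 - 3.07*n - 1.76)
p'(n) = (3.16*n - 3.76)/(-4.97*n^3 - 3.07*n - 1.76) + (14.91*n^2 + 3.07)*(1.58*n^2 - 3.76*n + 0.03)/(-4.97*n^3 - 3.07*n - 1.76)^2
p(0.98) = 0.23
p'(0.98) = -0.35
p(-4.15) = 0.12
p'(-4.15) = 0.04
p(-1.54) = 0.45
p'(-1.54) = 0.42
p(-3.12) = 0.17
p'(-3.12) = 0.07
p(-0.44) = 140.51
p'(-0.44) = 58726.03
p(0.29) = 0.33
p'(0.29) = 0.50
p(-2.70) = 0.21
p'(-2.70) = 0.10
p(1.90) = 0.03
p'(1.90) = -0.10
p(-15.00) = 0.02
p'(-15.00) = 0.00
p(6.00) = -0.03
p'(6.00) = 0.00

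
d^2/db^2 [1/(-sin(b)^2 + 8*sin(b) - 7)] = 2*(2*sin(b)^3 - 10*sin(b)^2 + 5*sin(b) + 57)/((sin(b) - 7)^3*(sin(b) - 1)^2)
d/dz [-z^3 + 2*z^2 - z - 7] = -3*z^2 + 4*z - 1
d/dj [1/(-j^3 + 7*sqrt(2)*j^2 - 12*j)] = (3*j^2 - 14*sqrt(2)*j + 12)/(j^2*(j^2 - 7*sqrt(2)*j + 12)^2)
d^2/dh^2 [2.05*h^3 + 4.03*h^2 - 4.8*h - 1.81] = 12.3*h + 8.06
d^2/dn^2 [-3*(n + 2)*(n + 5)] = -6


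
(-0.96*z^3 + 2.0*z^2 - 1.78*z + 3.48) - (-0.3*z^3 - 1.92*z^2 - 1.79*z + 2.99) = -0.66*z^3 + 3.92*z^2 + 0.01*z + 0.49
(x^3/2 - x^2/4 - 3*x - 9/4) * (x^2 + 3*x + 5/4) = x^5/2 + 5*x^4/4 - 25*x^3/8 - 185*x^2/16 - 21*x/2 - 45/16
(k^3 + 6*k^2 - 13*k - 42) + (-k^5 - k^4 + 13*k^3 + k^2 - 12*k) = -k^5 - k^4 + 14*k^3 + 7*k^2 - 25*k - 42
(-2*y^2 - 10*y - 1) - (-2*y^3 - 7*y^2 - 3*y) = 2*y^3 + 5*y^2 - 7*y - 1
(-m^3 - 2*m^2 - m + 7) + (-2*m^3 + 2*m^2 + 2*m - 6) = -3*m^3 + m + 1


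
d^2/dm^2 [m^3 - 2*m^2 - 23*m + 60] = 6*m - 4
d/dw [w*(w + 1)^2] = (w + 1)*(3*w + 1)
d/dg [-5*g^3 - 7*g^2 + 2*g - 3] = -15*g^2 - 14*g + 2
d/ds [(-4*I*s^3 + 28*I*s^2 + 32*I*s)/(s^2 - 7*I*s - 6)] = (-4*I*s^4 - 56*s^3 + s^2*(196 + 40*I) - 336*I*s - 192*I)/(s^4 - 14*I*s^3 - 61*s^2 + 84*I*s + 36)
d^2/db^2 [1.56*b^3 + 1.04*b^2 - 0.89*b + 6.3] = 9.36*b + 2.08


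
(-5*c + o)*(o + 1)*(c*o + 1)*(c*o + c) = -5*c^3*o^3 - 10*c^3*o^2 - 5*c^3*o + c^2*o^4 + 2*c^2*o^3 - 4*c^2*o^2 - 10*c^2*o - 5*c^2 + c*o^3 + 2*c*o^2 + c*o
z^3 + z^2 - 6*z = z*(z - 2)*(z + 3)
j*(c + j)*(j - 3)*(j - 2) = c*j^3 - 5*c*j^2 + 6*c*j + j^4 - 5*j^3 + 6*j^2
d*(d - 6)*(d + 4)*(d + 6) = d^4 + 4*d^3 - 36*d^2 - 144*d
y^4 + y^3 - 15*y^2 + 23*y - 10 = (y - 2)*(y - 1)^2*(y + 5)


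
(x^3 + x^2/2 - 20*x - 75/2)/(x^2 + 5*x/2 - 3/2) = (2*x^2 - 5*x - 25)/(2*x - 1)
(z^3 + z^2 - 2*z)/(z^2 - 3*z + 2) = z*(z + 2)/(z - 2)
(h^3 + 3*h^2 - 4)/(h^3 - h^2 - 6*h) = (h^2 + h - 2)/(h*(h - 3))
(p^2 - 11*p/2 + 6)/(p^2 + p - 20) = (p - 3/2)/(p + 5)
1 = 1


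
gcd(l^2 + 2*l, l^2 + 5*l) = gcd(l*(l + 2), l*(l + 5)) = l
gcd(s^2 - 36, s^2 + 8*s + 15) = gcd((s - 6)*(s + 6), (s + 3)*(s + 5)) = 1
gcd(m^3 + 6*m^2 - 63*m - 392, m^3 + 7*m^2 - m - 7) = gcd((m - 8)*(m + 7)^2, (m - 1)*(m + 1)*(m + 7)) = m + 7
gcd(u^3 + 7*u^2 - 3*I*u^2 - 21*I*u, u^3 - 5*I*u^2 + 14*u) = u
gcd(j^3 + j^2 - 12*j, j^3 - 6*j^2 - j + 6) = 1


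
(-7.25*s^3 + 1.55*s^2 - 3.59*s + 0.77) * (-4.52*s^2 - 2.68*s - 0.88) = 32.77*s^5 + 12.424*s^4 + 18.4528*s^3 + 4.7768*s^2 + 1.0956*s - 0.6776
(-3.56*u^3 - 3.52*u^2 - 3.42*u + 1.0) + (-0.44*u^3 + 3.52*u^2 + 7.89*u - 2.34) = -4.0*u^3 + 4.47*u - 1.34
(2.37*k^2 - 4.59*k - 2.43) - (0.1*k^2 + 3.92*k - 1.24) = 2.27*k^2 - 8.51*k - 1.19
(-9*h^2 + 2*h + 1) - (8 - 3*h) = -9*h^2 + 5*h - 7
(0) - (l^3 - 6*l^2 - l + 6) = -l^3 + 6*l^2 + l - 6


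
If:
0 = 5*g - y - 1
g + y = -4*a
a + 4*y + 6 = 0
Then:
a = 16/37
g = -9/74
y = -119/74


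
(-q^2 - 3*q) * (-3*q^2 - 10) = 3*q^4 + 9*q^3 + 10*q^2 + 30*q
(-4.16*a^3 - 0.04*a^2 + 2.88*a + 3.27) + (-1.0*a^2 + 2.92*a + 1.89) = -4.16*a^3 - 1.04*a^2 + 5.8*a + 5.16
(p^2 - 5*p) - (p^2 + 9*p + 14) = -14*p - 14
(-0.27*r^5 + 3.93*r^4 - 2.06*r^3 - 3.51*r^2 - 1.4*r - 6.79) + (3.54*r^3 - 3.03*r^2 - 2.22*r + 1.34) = -0.27*r^5 + 3.93*r^4 + 1.48*r^3 - 6.54*r^2 - 3.62*r - 5.45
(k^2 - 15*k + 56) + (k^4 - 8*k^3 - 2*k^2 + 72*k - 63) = k^4 - 8*k^3 - k^2 + 57*k - 7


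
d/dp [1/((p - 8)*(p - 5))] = (13 - 2*p)/(p^4 - 26*p^3 + 249*p^2 - 1040*p + 1600)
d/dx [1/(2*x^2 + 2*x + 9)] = 2*(-2*x - 1)/(2*x^2 + 2*x + 9)^2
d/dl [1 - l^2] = -2*l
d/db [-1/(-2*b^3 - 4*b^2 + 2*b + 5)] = 2*(-3*b^2 - 4*b + 1)/(2*b^3 + 4*b^2 - 2*b - 5)^2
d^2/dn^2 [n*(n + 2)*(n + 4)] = 6*n + 12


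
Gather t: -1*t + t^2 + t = t^2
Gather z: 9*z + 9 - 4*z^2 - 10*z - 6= -4*z^2 - z + 3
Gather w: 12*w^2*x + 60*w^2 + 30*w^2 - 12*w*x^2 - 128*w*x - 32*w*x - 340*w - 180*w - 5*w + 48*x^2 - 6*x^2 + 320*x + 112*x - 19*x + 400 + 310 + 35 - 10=w^2*(12*x + 90) + w*(-12*x^2 - 160*x - 525) + 42*x^2 + 413*x + 735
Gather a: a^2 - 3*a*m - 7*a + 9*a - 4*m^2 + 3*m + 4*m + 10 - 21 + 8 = a^2 + a*(2 - 3*m) - 4*m^2 + 7*m - 3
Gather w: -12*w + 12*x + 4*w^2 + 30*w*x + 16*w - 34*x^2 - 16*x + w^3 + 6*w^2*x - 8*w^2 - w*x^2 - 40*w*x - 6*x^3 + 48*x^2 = w^3 + w^2*(6*x - 4) + w*(-x^2 - 10*x + 4) - 6*x^3 + 14*x^2 - 4*x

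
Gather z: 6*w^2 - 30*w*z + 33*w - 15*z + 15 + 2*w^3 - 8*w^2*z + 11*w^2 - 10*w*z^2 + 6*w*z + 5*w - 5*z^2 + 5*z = 2*w^3 + 17*w^2 + 38*w + z^2*(-10*w - 5) + z*(-8*w^2 - 24*w - 10) + 15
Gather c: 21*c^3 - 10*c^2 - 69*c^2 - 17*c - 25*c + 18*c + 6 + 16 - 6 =21*c^3 - 79*c^2 - 24*c + 16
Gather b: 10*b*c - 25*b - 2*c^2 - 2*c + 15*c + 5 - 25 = b*(10*c - 25) - 2*c^2 + 13*c - 20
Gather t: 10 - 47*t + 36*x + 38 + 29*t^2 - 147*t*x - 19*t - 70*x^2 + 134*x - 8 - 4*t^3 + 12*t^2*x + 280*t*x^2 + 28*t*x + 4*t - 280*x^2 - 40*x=-4*t^3 + t^2*(12*x + 29) + t*(280*x^2 - 119*x - 62) - 350*x^2 + 130*x + 40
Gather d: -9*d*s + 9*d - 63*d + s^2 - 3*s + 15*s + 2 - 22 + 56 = d*(-9*s - 54) + s^2 + 12*s + 36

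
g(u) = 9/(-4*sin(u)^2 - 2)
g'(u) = 72*sin(u)*cos(u)/(-4*sin(u)^2 - 2)^2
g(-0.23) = -4.08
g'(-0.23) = -3.28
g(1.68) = -1.51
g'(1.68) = -0.22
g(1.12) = -1.72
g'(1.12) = 1.03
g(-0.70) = -2.46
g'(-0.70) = -2.65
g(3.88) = -2.36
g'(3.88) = 2.47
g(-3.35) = -4.15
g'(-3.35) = -3.09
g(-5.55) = -2.37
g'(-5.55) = 2.49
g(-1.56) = -1.50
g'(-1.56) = -0.02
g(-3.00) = -4.33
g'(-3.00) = 2.33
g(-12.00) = -2.86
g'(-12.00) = 3.28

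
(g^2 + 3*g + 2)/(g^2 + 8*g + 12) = (g + 1)/(g + 6)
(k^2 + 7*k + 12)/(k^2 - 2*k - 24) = (k + 3)/(k - 6)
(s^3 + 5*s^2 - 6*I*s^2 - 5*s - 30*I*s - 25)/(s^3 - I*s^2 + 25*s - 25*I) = (s + 5)/(s + 5*I)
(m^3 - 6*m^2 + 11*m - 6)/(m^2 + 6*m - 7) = (m^2 - 5*m + 6)/(m + 7)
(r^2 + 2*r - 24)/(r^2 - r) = (r^2 + 2*r - 24)/(r*(r - 1))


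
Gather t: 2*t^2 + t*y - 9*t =2*t^2 + t*(y - 9)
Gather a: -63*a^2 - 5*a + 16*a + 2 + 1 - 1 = -63*a^2 + 11*a + 2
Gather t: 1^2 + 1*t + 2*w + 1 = t + 2*w + 2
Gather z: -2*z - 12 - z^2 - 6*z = -z^2 - 8*z - 12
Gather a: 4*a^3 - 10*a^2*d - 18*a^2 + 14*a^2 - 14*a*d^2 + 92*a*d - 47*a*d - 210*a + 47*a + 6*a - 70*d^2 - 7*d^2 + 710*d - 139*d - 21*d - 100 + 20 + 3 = 4*a^3 + a^2*(-10*d - 4) + a*(-14*d^2 + 45*d - 157) - 77*d^2 + 550*d - 77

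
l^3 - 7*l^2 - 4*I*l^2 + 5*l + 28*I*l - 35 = (l - 7)*(l - 5*I)*(l + I)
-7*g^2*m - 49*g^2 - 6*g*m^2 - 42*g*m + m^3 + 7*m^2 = (-7*g + m)*(g + m)*(m + 7)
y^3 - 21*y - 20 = (y - 5)*(y + 1)*(y + 4)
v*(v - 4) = v^2 - 4*v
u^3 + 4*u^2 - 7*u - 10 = (u - 2)*(u + 1)*(u + 5)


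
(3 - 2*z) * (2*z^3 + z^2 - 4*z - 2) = -4*z^4 + 4*z^3 + 11*z^2 - 8*z - 6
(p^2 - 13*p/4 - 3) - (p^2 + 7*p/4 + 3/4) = -5*p - 15/4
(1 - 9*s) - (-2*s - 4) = 5 - 7*s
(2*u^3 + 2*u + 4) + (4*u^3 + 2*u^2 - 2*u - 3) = 6*u^3 + 2*u^2 + 1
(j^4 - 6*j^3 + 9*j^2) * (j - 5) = j^5 - 11*j^4 + 39*j^3 - 45*j^2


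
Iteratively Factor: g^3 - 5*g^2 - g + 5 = (g - 5)*(g^2 - 1) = (g - 5)*(g + 1)*(g - 1)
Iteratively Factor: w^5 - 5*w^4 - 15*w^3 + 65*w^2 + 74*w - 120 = (w - 4)*(w^4 - w^3 - 19*w^2 - 11*w + 30) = (w - 4)*(w - 1)*(w^3 - 19*w - 30) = (w - 4)*(w - 1)*(w + 3)*(w^2 - 3*w - 10) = (w - 5)*(w - 4)*(w - 1)*(w + 3)*(w + 2)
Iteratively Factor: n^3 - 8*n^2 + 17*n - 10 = (n - 1)*(n^2 - 7*n + 10) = (n - 2)*(n - 1)*(n - 5)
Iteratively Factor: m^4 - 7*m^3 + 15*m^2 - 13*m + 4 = (m - 1)*(m^3 - 6*m^2 + 9*m - 4) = (m - 1)^2*(m^2 - 5*m + 4) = (m - 1)^3*(m - 4)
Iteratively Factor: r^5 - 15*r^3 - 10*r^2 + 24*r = (r - 4)*(r^4 + 4*r^3 + r^2 - 6*r) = (r - 4)*(r + 3)*(r^3 + r^2 - 2*r) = (r - 4)*(r - 1)*(r + 3)*(r^2 + 2*r) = r*(r - 4)*(r - 1)*(r + 3)*(r + 2)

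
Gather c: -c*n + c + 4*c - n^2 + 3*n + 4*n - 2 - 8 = c*(5 - n) - n^2 + 7*n - 10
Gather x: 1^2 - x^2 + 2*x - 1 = -x^2 + 2*x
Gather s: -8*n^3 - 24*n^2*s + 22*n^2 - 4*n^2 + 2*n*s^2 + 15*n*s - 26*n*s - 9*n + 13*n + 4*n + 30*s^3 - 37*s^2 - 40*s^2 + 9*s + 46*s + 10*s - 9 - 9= -8*n^3 + 18*n^2 + 8*n + 30*s^3 + s^2*(2*n - 77) + s*(-24*n^2 - 11*n + 65) - 18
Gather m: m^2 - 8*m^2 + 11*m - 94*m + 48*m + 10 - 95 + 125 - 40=-7*m^2 - 35*m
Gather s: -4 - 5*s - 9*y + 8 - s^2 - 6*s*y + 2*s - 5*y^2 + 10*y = -s^2 + s*(-6*y - 3) - 5*y^2 + y + 4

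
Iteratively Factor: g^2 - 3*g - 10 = (g - 5)*(g + 2)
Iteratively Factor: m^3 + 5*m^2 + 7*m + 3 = (m + 3)*(m^2 + 2*m + 1) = (m + 1)*(m + 3)*(m + 1)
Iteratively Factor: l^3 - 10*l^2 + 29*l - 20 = (l - 5)*(l^2 - 5*l + 4) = (l - 5)*(l - 4)*(l - 1)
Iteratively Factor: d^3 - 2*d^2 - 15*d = (d - 5)*(d^2 + 3*d) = d*(d - 5)*(d + 3)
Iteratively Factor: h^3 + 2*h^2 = (h)*(h^2 + 2*h) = h^2*(h + 2)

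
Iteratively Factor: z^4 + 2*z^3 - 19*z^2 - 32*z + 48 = (z - 4)*(z^3 + 6*z^2 + 5*z - 12) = (z - 4)*(z + 4)*(z^2 + 2*z - 3) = (z - 4)*(z + 3)*(z + 4)*(z - 1)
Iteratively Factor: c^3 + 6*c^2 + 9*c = (c + 3)*(c^2 + 3*c) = c*(c + 3)*(c + 3)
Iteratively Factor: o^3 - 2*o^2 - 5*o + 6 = (o - 1)*(o^2 - o - 6) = (o - 1)*(o + 2)*(o - 3)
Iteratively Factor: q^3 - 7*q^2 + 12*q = (q - 4)*(q^2 - 3*q) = q*(q - 4)*(q - 3)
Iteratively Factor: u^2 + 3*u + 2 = (u + 2)*(u + 1)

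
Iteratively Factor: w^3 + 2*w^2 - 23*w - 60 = (w + 3)*(w^2 - w - 20) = (w - 5)*(w + 3)*(w + 4)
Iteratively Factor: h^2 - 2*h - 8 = (h + 2)*(h - 4)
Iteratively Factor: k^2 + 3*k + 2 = (k + 1)*(k + 2)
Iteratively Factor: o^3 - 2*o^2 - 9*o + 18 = (o + 3)*(o^2 - 5*o + 6) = (o - 3)*(o + 3)*(o - 2)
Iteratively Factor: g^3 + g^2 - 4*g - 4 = (g - 2)*(g^2 + 3*g + 2) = (g - 2)*(g + 2)*(g + 1)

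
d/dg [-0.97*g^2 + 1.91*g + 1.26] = 1.91 - 1.94*g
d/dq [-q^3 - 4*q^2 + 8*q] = -3*q^2 - 8*q + 8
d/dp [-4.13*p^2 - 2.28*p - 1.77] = -8.26*p - 2.28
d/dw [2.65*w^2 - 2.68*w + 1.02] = 5.3*w - 2.68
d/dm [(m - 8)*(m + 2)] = 2*m - 6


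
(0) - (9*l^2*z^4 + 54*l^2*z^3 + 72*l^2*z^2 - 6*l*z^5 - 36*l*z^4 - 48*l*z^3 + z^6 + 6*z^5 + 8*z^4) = -9*l^2*z^4 - 54*l^2*z^3 - 72*l^2*z^2 + 6*l*z^5 + 36*l*z^4 + 48*l*z^3 - z^6 - 6*z^5 - 8*z^4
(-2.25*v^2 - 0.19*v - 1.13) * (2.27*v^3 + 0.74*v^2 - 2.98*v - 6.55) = -5.1075*v^5 - 2.0963*v^4 + 3.9993*v^3 + 14.4675*v^2 + 4.6119*v + 7.4015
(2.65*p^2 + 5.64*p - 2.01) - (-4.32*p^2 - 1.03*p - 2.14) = 6.97*p^2 + 6.67*p + 0.13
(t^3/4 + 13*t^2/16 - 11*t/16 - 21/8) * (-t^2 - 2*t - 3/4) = -t^5/4 - 21*t^4/16 - 9*t^3/8 + 217*t^2/64 + 369*t/64 + 63/32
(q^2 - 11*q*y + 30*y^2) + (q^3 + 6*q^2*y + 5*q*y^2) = q^3 + 6*q^2*y + q^2 + 5*q*y^2 - 11*q*y + 30*y^2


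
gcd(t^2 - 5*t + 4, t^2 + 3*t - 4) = t - 1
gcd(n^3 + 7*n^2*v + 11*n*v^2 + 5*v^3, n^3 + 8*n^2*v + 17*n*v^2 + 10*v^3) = n^2 + 6*n*v + 5*v^2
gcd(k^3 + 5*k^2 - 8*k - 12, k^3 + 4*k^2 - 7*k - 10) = k^2 - k - 2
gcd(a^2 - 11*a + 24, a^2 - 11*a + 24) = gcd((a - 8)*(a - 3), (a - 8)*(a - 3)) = a^2 - 11*a + 24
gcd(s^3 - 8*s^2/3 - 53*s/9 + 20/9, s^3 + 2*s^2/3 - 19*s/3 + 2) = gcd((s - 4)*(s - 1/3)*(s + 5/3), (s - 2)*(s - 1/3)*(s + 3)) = s - 1/3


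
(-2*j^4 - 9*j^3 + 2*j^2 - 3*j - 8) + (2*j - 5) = -2*j^4 - 9*j^3 + 2*j^2 - j - 13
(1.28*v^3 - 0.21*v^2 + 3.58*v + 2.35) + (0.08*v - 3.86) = 1.28*v^3 - 0.21*v^2 + 3.66*v - 1.51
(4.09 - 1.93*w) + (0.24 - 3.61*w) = 4.33 - 5.54*w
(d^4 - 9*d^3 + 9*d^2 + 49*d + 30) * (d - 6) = d^5 - 15*d^4 + 63*d^3 - 5*d^2 - 264*d - 180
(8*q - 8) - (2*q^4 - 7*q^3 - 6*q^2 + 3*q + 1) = -2*q^4 + 7*q^3 + 6*q^2 + 5*q - 9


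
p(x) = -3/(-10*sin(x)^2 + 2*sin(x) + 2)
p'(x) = -3*(20*sin(x)*cos(x) - 2*cos(x))/(-10*sin(x)^2 + 2*sin(x) + 2)^2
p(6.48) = -1.49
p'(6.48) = -1.39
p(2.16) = 0.92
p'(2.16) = 2.31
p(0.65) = 6.64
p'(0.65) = -118.04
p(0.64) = 8.06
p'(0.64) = -172.88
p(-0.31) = -6.53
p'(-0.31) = 109.73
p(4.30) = 0.36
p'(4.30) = -0.36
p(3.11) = -1.46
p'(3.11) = -0.97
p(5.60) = 0.92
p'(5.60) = 3.23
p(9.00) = -2.66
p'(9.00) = 13.46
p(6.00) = -4.54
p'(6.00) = 50.11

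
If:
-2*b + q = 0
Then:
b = q/2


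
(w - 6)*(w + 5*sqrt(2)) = w^2 - 6*w + 5*sqrt(2)*w - 30*sqrt(2)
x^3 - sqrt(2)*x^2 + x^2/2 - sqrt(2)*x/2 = x*(x + 1/2)*(x - sqrt(2))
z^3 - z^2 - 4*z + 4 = (z - 2)*(z - 1)*(z + 2)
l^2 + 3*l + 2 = (l + 1)*(l + 2)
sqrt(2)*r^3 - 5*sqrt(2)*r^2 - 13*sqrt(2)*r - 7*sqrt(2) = (r - 7)*(r + 1)*(sqrt(2)*r + sqrt(2))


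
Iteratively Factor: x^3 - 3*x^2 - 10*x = (x + 2)*(x^2 - 5*x) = (x - 5)*(x + 2)*(x)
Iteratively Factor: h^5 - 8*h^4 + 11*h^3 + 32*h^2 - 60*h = (h + 2)*(h^4 - 10*h^3 + 31*h^2 - 30*h) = (h - 5)*(h + 2)*(h^3 - 5*h^2 + 6*h) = (h - 5)*(h - 2)*(h + 2)*(h^2 - 3*h) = (h - 5)*(h - 3)*(h - 2)*(h + 2)*(h)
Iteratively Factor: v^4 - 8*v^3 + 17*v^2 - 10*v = (v - 1)*(v^3 - 7*v^2 + 10*v) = (v - 5)*(v - 1)*(v^2 - 2*v) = (v - 5)*(v - 2)*(v - 1)*(v)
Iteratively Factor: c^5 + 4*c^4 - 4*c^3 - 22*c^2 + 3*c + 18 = (c + 3)*(c^4 + c^3 - 7*c^2 - c + 6) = (c - 1)*(c + 3)*(c^3 + 2*c^2 - 5*c - 6) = (c - 1)*(c + 3)^2*(c^2 - c - 2) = (c - 1)*(c + 1)*(c + 3)^2*(c - 2)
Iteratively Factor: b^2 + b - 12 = (b - 3)*(b + 4)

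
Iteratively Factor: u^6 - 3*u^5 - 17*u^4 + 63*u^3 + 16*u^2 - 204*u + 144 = (u - 1)*(u^5 - 2*u^4 - 19*u^3 + 44*u^2 + 60*u - 144) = (u - 1)*(u + 2)*(u^4 - 4*u^3 - 11*u^2 + 66*u - 72) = (u - 3)*(u - 1)*(u + 2)*(u^3 - u^2 - 14*u + 24) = (u - 3)*(u - 1)*(u + 2)*(u + 4)*(u^2 - 5*u + 6) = (u - 3)^2*(u - 1)*(u + 2)*(u + 4)*(u - 2)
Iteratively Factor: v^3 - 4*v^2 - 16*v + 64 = (v + 4)*(v^2 - 8*v + 16) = (v - 4)*(v + 4)*(v - 4)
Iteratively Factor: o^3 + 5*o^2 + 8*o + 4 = (o + 2)*(o^2 + 3*o + 2) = (o + 1)*(o + 2)*(o + 2)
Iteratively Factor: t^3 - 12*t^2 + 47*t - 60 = (t - 3)*(t^2 - 9*t + 20) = (t - 4)*(t - 3)*(t - 5)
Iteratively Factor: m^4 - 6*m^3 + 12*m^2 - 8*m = (m - 2)*(m^3 - 4*m^2 + 4*m) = m*(m - 2)*(m^2 - 4*m + 4) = m*(m - 2)^2*(m - 2)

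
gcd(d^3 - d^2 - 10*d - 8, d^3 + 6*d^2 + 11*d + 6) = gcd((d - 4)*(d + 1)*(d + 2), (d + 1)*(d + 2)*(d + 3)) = d^2 + 3*d + 2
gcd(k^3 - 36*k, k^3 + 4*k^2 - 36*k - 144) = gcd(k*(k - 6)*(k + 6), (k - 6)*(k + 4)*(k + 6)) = k^2 - 36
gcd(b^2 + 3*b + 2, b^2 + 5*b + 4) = b + 1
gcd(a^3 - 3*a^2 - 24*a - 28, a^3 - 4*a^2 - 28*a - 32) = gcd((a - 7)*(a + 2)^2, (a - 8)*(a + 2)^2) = a^2 + 4*a + 4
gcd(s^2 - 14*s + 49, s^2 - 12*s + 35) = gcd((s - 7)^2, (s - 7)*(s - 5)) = s - 7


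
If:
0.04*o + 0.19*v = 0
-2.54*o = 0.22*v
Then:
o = 0.00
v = 0.00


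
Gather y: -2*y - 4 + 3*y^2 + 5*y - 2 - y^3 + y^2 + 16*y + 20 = -y^3 + 4*y^2 + 19*y + 14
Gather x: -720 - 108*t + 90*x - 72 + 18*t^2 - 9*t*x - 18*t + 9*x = 18*t^2 - 126*t + x*(99 - 9*t) - 792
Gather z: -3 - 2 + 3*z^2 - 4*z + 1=3*z^2 - 4*z - 4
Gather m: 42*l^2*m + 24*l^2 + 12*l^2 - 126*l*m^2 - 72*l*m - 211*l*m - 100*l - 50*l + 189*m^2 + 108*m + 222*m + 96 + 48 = 36*l^2 - 150*l + m^2*(189 - 126*l) + m*(42*l^2 - 283*l + 330) + 144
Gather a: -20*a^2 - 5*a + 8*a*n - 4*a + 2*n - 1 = -20*a^2 + a*(8*n - 9) + 2*n - 1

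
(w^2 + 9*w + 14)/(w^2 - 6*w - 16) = (w + 7)/(w - 8)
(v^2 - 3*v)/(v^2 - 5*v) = (v - 3)/(v - 5)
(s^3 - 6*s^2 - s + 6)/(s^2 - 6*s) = s - 1/s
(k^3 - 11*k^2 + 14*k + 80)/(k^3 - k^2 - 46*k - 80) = (k - 5)/(k + 5)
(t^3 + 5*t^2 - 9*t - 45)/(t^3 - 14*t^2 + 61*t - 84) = (t^2 + 8*t + 15)/(t^2 - 11*t + 28)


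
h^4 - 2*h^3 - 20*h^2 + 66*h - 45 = (h - 3)^2*(h - 1)*(h + 5)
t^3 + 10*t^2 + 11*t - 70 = (t - 2)*(t + 5)*(t + 7)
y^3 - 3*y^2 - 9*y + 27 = (y - 3)^2*(y + 3)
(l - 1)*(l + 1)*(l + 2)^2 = l^4 + 4*l^3 + 3*l^2 - 4*l - 4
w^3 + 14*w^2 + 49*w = w*(w + 7)^2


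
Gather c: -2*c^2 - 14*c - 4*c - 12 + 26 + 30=-2*c^2 - 18*c + 44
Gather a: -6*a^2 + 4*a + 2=-6*a^2 + 4*a + 2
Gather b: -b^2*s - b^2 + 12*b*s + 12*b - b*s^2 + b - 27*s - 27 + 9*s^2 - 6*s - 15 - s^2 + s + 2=b^2*(-s - 1) + b*(-s^2 + 12*s + 13) + 8*s^2 - 32*s - 40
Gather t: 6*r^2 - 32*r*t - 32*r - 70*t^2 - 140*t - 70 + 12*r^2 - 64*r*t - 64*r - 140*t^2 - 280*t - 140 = 18*r^2 - 96*r - 210*t^2 + t*(-96*r - 420) - 210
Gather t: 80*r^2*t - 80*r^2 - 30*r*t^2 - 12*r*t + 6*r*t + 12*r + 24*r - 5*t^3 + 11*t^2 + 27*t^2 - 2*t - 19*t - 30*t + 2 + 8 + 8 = -80*r^2 + 36*r - 5*t^3 + t^2*(38 - 30*r) + t*(80*r^2 - 6*r - 51) + 18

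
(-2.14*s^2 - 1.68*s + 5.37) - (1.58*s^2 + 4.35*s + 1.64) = -3.72*s^2 - 6.03*s + 3.73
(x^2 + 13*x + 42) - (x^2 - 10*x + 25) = 23*x + 17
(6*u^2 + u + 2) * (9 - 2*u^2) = -12*u^4 - 2*u^3 + 50*u^2 + 9*u + 18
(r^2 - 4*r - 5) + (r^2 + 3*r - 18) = 2*r^2 - r - 23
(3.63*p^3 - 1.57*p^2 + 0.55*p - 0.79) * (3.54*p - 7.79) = 12.8502*p^4 - 33.8355*p^3 + 14.1773*p^2 - 7.0811*p + 6.1541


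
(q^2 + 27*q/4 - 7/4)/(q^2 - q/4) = (q + 7)/q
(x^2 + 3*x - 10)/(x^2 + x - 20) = (x - 2)/(x - 4)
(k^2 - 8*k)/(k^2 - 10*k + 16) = k/(k - 2)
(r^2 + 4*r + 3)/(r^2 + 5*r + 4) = (r + 3)/(r + 4)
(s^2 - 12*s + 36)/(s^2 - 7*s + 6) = (s - 6)/(s - 1)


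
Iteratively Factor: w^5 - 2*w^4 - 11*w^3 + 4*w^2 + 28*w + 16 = (w + 1)*(w^4 - 3*w^3 - 8*w^2 + 12*w + 16) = (w - 2)*(w + 1)*(w^3 - w^2 - 10*w - 8) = (w - 2)*(w + 1)^2*(w^2 - 2*w - 8) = (w - 2)*(w + 1)^2*(w + 2)*(w - 4)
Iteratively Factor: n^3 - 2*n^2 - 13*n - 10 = (n + 1)*(n^2 - 3*n - 10) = (n - 5)*(n + 1)*(n + 2)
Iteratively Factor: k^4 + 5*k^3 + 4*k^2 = (k + 4)*(k^3 + k^2) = (k + 1)*(k + 4)*(k^2) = k*(k + 1)*(k + 4)*(k)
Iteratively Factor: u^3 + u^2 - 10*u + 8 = (u - 1)*(u^2 + 2*u - 8) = (u - 2)*(u - 1)*(u + 4)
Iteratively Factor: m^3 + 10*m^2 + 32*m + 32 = (m + 4)*(m^2 + 6*m + 8) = (m + 2)*(m + 4)*(m + 4)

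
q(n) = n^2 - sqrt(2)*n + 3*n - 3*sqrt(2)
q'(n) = 2*n - sqrt(2) + 3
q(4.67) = 24.97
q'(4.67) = 10.93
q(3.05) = 9.90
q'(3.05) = 7.69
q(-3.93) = 4.97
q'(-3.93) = -6.27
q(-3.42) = 2.03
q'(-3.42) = -5.25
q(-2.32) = -2.54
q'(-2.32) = -3.05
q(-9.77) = 75.72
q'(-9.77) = -17.95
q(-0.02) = -4.27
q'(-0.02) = 1.55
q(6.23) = 44.45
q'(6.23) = 14.05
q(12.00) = 158.79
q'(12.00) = 25.59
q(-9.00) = 62.49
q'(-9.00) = -16.41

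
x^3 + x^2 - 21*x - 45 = (x - 5)*(x + 3)^2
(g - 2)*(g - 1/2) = g^2 - 5*g/2 + 1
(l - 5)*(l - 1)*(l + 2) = l^3 - 4*l^2 - 7*l + 10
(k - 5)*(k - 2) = k^2 - 7*k + 10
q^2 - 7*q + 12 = (q - 4)*(q - 3)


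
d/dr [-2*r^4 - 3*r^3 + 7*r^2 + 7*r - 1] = -8*r^3 - 9*r^2 + 14*r + 7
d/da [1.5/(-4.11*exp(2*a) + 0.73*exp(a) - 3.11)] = (12.33*exp(a) - 1.095)*exp(a)/(4.11*exp(2*a) - 0.73*exp(a) + 3.11)^2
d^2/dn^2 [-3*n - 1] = 0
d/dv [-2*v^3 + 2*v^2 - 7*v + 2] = -6*v^2 + 4*v - 7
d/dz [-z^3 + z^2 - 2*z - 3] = -3*z^2 + 2*z - 2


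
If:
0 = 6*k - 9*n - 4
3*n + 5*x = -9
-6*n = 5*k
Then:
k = 8/27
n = -20/81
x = -223/135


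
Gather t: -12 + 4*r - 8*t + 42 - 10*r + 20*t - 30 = -6*r + 12*t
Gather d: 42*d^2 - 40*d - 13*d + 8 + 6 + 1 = 42*d^2 - 53*d + 15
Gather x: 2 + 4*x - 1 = 4*x + 1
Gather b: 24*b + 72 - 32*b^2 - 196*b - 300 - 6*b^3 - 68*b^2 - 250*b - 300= -6*b^3 - 100*b^2 - 422*b - 528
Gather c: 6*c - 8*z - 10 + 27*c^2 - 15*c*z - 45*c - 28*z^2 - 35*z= 27*c^2 + c*(-15*z - 39) - 28*z^2 - 43*z - 10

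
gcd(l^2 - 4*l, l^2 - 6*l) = l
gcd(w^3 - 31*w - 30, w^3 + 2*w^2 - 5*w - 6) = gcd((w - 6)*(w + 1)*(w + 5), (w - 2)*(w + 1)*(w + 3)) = w + 1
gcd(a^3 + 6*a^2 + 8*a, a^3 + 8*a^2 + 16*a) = a^2 + 4*a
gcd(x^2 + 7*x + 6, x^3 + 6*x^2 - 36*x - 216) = x + 6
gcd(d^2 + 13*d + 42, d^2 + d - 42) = d + 7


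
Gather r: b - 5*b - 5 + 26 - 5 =16 - 4*b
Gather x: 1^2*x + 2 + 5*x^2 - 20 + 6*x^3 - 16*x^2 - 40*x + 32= 6*x^3 - 11*x^2 - 39*x + 14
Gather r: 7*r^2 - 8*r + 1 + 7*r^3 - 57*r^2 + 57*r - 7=7*r^3 - 50*r^2 + 49*r - 6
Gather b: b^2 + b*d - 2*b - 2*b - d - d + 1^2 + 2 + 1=b^2 + b*(d - 4) - 2*d + 4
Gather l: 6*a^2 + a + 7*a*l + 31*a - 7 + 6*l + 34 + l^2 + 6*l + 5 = 6*a^2 + 32*a + l^2 + l*(7*a + 12) + 32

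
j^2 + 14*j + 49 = (j + 7)^2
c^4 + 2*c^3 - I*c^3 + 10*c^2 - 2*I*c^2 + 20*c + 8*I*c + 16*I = (c + 2)*(c - 4*I)*(c + I)*(c + 2*I)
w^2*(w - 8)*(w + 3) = w^4 - 5*w^3 - 24*w^2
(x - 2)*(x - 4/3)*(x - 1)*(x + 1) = x^4 - 10*x^3/3 + 5*x^2/3 + 10*x/3 - 8/3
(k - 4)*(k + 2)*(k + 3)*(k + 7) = k^4 + 8*k^3 - 7*k^2 - 122*k - 168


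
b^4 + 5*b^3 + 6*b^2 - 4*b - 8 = (b - 1)*(b + 2)^3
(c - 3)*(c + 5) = c^2 + 2*c - 15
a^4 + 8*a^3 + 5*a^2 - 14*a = a*(a - 1)*(a + 2)*(a + 7)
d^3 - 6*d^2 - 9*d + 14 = (d - 7)*(d - 1)*(d + 2)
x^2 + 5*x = x*(x + 5)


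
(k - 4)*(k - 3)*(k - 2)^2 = k^4 - 11*k^3 + 44*k^2 - 76*k + 48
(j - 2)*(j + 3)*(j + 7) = j^3 + 8*j^2 + j - 42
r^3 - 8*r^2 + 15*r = r*(r - 5)*(r - 3)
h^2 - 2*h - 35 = (h - 7)*(h + 5)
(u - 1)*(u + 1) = u^2 - 1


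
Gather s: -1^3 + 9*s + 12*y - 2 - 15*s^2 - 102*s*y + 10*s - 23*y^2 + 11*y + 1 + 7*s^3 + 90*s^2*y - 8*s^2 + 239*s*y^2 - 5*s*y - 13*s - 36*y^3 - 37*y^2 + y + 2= 7*s^3 + s^2*(90*y - 23) + s*(239*y^2 - 107*y + 6) - 36*y^3 - 60*y^2 + 24*y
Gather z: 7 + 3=10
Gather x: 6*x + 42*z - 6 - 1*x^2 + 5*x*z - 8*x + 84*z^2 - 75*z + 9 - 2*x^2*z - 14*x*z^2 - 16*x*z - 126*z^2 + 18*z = x^2*(-2*z - 1) + x*(-14*z^2 - 11*z - 2) - 42*z^2 - 15*z + 3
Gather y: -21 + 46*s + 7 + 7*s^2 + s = 7*s^2 + 47*s - 14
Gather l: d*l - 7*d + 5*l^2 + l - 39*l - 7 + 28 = -7*d + 5*l^2 + l*(d - 38) + 21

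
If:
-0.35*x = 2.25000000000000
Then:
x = -6.43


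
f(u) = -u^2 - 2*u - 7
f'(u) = -2*u - 2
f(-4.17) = -16.05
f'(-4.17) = 6.34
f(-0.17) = -6.69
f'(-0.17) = -1.66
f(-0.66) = -6.12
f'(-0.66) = -0.68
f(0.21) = -7.46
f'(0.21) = -2.42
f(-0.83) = -6.03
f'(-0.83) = -0.34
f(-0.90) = -6.01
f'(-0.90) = -0.20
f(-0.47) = -6.28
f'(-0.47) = -1.06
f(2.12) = -15.73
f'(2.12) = -6.24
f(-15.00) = -202.00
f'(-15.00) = 28.00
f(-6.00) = -31.00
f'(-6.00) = 10.00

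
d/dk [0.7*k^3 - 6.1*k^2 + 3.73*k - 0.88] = 2.1*k^2 - 12.2*k + 3.73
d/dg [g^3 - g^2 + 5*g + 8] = 3*g^2 - 2*g + 5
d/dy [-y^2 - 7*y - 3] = -2*y - 7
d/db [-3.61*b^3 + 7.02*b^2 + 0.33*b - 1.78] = -10.83*b^2 + 14.04*b + 0.33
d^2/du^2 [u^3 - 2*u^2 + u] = 6*u - 4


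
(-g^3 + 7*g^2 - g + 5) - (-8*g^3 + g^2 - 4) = 7*g^3 + 6*g^2 - g + 9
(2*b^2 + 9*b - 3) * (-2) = -4*b^2 - 18*b + 6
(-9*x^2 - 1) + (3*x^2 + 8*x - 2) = -6*x^2 + 8*x - 3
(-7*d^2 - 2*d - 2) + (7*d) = -7*d^2 + 5*d - 2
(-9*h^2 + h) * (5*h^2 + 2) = -45*h^4 + 5*h^3 - 18*h^2 + 2*h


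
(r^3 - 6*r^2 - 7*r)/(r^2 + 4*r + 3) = r*(r - 7)/(r + 3)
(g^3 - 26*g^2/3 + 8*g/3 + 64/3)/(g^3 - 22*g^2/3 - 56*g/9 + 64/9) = 3*(g - 2)/(3*g - 2)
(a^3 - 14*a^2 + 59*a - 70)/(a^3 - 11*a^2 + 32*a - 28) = (a - 5)/(a - 2)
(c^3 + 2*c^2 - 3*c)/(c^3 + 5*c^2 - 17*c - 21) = c*(c^2 + 2*c - 3)/(c^3 + 5*c^2 - 17*c - 21)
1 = 1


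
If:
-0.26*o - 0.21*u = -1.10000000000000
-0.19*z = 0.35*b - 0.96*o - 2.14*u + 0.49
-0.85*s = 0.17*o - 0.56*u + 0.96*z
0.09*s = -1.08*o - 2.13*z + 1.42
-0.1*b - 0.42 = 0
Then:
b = -4.20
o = 7.57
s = -0.69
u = -4.13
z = -3.14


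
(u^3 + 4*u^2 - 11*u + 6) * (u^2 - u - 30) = u^5 + 3*u^4 - 45*u^3 - 103*u^2 + 324*u - 180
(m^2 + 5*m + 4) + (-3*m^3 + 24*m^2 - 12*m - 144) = -3*m^3 + 25*m^2 - 7*m - 140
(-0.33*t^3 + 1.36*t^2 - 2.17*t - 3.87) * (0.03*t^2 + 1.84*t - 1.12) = -0.0099*t^5 - 0.5664*t^4 + 2.8069*t^3 - 5.6321*t^2 - 4.6904*t + 4.3344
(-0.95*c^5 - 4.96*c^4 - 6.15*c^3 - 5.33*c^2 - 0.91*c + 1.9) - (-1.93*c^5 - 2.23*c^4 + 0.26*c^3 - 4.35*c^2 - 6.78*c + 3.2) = 0.98*c^5 - 2.73*c^4 - 6.41*c^3 - 0.98*c^2 + 5.87*c - 1.3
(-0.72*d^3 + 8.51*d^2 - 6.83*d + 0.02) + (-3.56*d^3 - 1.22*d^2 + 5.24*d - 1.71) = -4.28*d^3 + 7.29*d^2 - 1.59*d - 1.69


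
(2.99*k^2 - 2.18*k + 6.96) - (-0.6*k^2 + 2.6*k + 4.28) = 3.59*k^2 - 4.78*k + 2.68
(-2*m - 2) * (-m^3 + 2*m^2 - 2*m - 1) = 2*m^4 - 2*m^3 + 6*m + 2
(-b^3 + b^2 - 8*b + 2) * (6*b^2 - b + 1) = -6*b^5 + 7*b^4 - 50*b^3 + 21*b^2 - 10*b + 2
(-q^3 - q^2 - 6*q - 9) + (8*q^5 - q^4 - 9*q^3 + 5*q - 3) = 8*q^5 - q^4 - 10*q^3 - q^2 - q - 12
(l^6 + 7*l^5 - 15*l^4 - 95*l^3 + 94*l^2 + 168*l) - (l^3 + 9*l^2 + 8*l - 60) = l^6 + 7*l^5 - 15*l^4 - 96*l^3 + 85*l^2 + 160*l + 60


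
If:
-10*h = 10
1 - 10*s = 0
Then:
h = -1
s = 1/10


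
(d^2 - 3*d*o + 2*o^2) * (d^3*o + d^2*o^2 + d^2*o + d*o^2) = d^5*o - 2*d^4*o^2 + d^4*o - d^3*o^3 - 2*d^3*o^2 + 2*d^2*o^4 - d^2*o^3 + 2*d*o^4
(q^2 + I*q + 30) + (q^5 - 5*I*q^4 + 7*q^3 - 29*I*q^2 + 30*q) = q^5 - 5*I*q^4 + 7*q^3 + q^2 - 29*I*q^2 + 30*q + I*q + 30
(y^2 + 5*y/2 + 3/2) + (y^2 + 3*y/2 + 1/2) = 2*y^2 + 4*y + 2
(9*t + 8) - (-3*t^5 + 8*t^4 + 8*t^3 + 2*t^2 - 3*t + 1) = 3*t^5 - 8*t^4 - 8*t^3 - 2*t^2 + 12*t + 7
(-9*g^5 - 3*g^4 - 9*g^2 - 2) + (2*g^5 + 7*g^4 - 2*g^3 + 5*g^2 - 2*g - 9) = -7*g^5 + 4*g^4 - 2*g^3 - 4*g^2 - 2*g - 11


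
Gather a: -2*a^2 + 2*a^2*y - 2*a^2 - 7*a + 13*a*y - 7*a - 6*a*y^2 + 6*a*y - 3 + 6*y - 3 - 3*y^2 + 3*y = a^2*(2*y - 4) + a*(-6*y^2 + 19*y - 14) - 3*y^2 + 9*y - 6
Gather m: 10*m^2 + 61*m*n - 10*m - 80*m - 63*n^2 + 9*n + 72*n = 10*m^2 + m*(61*n - 90) - 63*n^2 + 81*n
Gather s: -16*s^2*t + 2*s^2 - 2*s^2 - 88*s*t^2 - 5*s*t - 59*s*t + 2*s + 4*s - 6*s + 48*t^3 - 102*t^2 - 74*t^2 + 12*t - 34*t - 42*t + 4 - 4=-16*s^2*t + s*(-88*t^2 - 64*t) + 48*t^3 - 176*t^2 - 64*t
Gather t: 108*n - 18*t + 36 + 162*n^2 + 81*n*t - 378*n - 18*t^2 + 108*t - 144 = 162*n^2 - 270*n - 18*t^2 + t*(81*n + 90) - 108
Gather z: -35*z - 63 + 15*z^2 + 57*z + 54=15*z^2 + 22*z - 9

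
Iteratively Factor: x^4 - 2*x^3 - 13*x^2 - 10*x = (x + 2)*(x^3 - 4*x^2 - 5*x) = (x + 1)*(x + 2)*(x^2 - 5*x) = x*(x + 1)*(x + 2)*(x - 5)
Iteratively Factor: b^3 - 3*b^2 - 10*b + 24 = (b - 4)*(b^2 + b - 6) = (b - 4)*(b - 2)*(b + 3)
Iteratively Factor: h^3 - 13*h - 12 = (h + 3)*(h^2 - 3*h - 4) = (h - 4)*(h + 3)*(h + 1)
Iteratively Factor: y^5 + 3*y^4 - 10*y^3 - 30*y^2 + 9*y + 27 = (y - 1)*(y^4 + 4*y^3 - 6*y^2 - 36*y - 27) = (y - 1)*(y + 3)*(y^3 + y^2 - 9*y - 9) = (y - 1)*(y + 1)*(y + 3)*(y^2 - 9) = (y - 3)*(y - 1)*(y + 1)*(y + 3)*(y + 3)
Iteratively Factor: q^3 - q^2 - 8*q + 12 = (q + 3)*(q^2 - 4*q + 4) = (q - 2)*(q + 3)*(q - 2)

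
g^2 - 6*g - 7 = (g - 7)*(g + 1)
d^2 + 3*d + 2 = (d + 1)*(d + 2)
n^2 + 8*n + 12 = (n + 2)*(n + 6)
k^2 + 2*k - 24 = (k - 4)*(k + 6)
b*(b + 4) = b^2 + 4*b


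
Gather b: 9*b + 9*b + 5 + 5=18*b + 10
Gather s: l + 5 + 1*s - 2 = l + s + 3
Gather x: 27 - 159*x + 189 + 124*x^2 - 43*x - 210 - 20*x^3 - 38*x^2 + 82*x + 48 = -20*x^3 + 86*x^2 - 120*x + 54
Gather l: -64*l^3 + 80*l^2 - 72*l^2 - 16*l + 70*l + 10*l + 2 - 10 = -64*l^3 + 8*l^2 + 64*l - 8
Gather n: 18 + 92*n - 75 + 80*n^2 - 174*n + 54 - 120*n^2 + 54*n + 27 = -40*n^2 - 28*n + 24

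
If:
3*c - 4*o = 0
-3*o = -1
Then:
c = 4/9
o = 1/3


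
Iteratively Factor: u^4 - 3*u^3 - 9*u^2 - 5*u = (u + 1)*(u^3 - 4*u^2 - 5*u) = (u + 1)^2*(u^2 - 5*u) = (u - 5)*(u + 1)^2*(u)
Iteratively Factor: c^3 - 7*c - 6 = (c + 2)*(c^2 - 2*c - 3) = (c + 1)*(c + 2)*(c - 3)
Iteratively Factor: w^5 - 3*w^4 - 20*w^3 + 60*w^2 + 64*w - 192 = (w - 3)*(w^4 - 20*w^2 + 64) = (w - 3)*(w + 4)*(w^3 - 4*w^2 - 4*w + 16) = (w - 4)*(w - 3)*(w + 4)*(w^2 - 4) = (w - 4)*(w - 3)*(w + 2)*(w + 4)*(w - 2)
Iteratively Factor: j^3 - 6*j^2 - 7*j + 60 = (j + 3)*(j^2 - 9*j + 20) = (j - 5)*(j + 3)*(j - 4)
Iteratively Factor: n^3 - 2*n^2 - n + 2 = (n - 2)*(n^2 - 1) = (n - 2)*(n - 1)*(n + 1)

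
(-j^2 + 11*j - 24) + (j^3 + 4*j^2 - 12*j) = j^3 + 3*j^2 - j - 24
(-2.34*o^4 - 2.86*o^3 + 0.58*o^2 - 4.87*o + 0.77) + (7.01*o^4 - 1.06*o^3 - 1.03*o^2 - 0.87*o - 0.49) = 4.67*o^4 - 3.92*o^3 - 0.45*o^2 - 5.74*o + 0.28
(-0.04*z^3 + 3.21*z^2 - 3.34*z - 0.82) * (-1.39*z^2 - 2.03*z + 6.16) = 0.0556*z^5 - 4.3807*z^4 - 2.1201*z^3 + 27.6936*z^2 - 18.9098*z - 5.0512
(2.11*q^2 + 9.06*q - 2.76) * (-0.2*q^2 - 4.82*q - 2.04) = -0.422*q^4 - 11.9822*q^3 - 47.4216*q^2 - 5.1792*q + 5.6304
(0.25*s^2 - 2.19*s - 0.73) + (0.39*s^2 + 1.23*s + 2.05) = 0.64*s^2 - 0.96*s + 1.32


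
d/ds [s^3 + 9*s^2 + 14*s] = 3*s^2 + 18*s + 14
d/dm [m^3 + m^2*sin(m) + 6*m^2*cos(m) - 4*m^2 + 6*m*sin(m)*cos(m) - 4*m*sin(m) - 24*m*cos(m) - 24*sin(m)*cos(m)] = -6*m^2*sin(m) + m^2*cos(m) + 3*m^2 + 26*m*sin(m) + 8*m*cos(m) + 6*m*cos(2*m) - 8*m - 4*sin(m) + 3*sin(2*m) - 24*cos(m) - 24*cos(2*m)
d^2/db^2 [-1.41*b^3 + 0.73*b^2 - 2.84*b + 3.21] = 1.46 - 8.46*b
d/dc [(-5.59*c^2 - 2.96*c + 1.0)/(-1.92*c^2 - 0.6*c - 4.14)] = (-2.3292*c^2 + 50.1252*c + 12.8544)/(3.6864*c^4 + 2.304*c^3 + 16.2576*c^2 + 4.968*c + 17.1396)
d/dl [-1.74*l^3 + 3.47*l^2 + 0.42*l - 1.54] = -5.22*l^2 + 6.94*l + 0.42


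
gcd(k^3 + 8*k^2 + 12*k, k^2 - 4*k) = k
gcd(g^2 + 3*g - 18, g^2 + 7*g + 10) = 1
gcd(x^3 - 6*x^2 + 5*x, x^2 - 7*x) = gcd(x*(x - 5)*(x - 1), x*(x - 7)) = x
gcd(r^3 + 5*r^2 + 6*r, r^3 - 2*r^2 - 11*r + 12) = r + 3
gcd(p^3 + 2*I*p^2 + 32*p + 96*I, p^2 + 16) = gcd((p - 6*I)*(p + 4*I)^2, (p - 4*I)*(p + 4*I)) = p + 4*I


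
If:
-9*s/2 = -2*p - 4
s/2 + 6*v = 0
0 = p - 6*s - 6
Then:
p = -34/5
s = -32/15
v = 8/45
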